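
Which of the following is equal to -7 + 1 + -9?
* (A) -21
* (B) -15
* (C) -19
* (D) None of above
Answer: B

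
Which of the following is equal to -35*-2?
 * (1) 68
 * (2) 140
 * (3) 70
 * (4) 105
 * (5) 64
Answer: 3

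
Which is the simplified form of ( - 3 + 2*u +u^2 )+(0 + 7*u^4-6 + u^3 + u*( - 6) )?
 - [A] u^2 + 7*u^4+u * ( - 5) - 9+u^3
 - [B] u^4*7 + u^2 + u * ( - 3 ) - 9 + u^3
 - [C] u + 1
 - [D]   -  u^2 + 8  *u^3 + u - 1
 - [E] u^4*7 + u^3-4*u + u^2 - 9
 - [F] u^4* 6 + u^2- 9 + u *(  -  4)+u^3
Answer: E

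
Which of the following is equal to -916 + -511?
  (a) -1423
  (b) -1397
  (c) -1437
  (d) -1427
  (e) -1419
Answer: d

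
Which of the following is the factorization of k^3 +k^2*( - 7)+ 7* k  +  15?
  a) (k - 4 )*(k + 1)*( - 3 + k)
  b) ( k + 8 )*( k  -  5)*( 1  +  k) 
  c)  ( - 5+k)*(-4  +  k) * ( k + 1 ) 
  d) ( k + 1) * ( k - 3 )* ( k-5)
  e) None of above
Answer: d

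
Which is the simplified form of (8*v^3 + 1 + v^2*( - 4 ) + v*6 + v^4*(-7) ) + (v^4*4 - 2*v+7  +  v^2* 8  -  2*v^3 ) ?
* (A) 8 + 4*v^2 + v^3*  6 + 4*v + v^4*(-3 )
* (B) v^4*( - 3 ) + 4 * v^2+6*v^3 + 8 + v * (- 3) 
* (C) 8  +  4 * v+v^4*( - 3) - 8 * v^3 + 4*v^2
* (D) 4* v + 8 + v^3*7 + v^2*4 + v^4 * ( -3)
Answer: A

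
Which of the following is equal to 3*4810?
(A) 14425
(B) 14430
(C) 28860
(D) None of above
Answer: B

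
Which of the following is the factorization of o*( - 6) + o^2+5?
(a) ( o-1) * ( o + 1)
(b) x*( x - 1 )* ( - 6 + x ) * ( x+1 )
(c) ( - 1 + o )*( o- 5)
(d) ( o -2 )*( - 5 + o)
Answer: c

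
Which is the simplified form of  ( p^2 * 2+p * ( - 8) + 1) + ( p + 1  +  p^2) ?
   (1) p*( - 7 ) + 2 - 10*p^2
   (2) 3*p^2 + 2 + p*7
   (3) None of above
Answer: 3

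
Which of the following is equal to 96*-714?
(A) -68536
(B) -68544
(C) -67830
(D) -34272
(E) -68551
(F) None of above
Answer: B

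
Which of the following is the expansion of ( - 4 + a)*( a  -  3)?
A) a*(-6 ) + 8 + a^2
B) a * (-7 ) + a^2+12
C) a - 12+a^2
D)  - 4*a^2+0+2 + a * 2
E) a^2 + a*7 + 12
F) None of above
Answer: B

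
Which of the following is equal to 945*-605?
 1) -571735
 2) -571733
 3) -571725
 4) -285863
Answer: 3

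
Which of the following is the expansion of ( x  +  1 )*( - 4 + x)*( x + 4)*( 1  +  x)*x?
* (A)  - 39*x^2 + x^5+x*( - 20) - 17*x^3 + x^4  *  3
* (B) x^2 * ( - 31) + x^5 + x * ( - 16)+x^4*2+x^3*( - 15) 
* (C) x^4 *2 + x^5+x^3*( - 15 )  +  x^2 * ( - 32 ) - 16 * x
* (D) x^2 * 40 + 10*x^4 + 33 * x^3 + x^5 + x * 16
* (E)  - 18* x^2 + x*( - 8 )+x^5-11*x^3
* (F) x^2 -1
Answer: C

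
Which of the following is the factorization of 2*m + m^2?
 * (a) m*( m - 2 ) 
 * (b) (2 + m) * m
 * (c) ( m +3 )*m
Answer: b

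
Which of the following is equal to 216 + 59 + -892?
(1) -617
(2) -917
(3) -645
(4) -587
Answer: 1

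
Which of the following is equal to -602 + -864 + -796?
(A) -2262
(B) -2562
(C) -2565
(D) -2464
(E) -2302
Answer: A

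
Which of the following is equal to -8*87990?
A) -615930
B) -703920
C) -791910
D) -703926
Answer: B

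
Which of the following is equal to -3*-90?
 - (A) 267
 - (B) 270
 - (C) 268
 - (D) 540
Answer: B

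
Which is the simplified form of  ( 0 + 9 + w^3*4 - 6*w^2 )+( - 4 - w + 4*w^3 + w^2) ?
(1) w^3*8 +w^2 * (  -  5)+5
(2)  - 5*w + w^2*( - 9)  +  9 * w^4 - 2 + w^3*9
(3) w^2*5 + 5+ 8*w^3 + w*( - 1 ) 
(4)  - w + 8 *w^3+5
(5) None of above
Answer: 5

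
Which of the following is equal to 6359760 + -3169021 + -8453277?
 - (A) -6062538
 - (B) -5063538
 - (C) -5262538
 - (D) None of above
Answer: C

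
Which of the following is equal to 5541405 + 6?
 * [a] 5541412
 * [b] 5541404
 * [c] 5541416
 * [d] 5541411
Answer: d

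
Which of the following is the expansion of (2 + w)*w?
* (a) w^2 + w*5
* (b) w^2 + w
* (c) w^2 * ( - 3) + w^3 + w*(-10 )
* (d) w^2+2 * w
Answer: d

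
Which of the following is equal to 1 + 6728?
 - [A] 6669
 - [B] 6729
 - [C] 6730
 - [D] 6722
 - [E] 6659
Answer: B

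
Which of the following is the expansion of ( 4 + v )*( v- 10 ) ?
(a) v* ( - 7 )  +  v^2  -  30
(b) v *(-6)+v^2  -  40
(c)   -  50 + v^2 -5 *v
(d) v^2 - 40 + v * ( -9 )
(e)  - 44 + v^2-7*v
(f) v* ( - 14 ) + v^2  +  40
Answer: b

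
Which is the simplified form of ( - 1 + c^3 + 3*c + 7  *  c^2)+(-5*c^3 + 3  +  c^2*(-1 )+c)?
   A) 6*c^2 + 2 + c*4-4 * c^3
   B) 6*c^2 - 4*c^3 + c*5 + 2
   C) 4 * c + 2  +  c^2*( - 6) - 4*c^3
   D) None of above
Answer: A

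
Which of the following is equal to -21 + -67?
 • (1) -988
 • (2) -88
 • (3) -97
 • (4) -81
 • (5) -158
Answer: 2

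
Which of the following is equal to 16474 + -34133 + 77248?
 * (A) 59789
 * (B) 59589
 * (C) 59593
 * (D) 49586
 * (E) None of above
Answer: B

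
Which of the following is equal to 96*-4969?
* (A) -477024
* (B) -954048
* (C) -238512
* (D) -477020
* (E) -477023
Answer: A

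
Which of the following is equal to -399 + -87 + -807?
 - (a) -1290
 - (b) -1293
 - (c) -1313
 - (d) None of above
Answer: b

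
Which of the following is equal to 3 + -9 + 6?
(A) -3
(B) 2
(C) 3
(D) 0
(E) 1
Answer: D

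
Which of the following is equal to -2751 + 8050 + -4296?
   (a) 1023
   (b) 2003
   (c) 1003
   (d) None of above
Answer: c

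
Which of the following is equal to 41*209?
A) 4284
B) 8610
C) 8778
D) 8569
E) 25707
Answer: D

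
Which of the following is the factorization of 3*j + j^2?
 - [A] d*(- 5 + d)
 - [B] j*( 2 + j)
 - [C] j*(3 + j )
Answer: C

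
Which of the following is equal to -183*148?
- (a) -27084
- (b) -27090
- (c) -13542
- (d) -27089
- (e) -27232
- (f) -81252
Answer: a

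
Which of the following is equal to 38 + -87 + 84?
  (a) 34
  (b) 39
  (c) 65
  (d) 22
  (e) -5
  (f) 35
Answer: f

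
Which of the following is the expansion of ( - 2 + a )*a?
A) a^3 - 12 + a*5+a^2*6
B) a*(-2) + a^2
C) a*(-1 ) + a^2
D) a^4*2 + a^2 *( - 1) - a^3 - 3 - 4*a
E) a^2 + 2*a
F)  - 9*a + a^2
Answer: B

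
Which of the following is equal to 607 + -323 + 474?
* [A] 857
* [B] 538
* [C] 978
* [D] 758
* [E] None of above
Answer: D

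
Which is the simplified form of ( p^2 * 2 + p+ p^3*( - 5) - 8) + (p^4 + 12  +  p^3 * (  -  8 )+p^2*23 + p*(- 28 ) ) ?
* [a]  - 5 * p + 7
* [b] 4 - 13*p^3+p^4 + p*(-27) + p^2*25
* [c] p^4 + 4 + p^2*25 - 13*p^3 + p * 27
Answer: b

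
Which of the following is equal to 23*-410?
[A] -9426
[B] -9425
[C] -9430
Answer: C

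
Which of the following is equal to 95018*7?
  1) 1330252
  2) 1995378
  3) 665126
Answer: 3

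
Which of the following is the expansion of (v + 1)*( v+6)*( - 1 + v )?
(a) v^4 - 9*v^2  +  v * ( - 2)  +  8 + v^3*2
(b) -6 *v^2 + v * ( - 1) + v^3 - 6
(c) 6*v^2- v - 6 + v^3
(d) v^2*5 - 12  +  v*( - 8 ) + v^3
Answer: c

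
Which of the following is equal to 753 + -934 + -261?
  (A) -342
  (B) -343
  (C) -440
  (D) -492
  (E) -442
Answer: E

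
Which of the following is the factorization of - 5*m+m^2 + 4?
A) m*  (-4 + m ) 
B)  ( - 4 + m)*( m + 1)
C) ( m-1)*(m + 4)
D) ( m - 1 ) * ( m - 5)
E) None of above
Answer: E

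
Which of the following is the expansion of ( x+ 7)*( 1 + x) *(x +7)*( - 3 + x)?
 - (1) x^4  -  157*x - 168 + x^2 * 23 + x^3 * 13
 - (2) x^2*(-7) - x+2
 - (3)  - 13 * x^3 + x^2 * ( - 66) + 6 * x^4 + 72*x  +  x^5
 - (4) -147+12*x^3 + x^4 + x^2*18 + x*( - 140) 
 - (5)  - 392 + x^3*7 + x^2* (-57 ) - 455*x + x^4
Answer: 4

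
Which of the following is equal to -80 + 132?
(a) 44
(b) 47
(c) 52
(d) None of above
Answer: c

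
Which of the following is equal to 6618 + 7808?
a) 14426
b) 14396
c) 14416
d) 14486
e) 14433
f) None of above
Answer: a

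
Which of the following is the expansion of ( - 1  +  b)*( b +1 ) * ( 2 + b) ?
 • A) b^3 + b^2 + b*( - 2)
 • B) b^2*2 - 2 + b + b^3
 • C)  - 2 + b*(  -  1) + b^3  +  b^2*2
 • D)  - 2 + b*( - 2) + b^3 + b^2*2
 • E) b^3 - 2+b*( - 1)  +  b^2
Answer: C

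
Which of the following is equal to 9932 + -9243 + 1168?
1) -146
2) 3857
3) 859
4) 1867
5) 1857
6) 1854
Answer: 5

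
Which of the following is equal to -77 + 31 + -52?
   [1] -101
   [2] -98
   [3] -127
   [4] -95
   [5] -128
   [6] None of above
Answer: 2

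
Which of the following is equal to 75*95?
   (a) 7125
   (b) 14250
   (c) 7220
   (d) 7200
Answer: a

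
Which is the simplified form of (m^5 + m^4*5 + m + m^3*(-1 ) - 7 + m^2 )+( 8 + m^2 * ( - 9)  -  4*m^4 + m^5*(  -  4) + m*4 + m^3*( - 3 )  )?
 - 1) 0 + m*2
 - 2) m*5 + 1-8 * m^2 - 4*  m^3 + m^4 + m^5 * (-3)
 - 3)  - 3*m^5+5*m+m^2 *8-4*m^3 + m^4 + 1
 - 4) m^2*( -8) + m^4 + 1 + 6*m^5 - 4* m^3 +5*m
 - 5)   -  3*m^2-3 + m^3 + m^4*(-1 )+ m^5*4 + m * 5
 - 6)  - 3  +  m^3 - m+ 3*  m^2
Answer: 2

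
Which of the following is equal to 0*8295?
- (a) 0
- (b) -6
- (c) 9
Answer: a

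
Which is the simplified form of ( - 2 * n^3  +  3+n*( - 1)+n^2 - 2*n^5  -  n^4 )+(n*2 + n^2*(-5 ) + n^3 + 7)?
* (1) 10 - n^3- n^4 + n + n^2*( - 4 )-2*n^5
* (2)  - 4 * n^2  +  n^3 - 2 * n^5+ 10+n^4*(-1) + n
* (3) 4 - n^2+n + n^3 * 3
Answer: 1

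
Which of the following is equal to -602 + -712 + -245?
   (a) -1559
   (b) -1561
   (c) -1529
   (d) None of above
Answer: a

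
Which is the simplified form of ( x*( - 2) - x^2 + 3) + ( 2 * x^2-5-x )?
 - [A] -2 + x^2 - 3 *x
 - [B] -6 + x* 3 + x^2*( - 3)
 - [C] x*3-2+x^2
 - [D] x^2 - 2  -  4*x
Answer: A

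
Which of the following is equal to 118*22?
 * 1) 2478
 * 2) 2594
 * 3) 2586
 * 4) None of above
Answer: 4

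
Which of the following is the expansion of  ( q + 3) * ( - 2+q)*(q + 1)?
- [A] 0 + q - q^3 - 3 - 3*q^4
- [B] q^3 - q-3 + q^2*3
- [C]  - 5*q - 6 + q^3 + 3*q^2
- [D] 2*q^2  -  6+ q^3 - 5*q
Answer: D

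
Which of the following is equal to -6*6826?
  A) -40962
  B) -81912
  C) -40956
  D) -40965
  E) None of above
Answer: C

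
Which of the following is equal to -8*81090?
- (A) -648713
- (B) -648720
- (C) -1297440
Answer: B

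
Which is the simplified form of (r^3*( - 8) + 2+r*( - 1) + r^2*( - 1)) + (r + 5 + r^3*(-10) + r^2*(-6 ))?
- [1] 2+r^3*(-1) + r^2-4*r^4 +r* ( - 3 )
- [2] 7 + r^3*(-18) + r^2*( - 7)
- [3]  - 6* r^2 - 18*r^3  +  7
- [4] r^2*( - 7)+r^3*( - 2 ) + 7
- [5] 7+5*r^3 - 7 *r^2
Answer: 2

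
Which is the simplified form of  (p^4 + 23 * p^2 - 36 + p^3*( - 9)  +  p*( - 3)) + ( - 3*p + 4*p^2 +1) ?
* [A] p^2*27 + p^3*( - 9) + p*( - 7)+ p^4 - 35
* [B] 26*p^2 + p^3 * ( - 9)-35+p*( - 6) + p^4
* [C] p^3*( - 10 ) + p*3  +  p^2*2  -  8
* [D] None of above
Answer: D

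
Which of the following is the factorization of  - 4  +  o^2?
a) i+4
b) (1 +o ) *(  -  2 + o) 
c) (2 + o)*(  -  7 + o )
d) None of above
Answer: d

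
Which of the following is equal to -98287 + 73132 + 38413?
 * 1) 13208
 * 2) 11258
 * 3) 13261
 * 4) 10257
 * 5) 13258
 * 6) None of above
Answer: 5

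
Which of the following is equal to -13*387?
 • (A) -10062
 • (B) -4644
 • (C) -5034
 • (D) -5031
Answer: D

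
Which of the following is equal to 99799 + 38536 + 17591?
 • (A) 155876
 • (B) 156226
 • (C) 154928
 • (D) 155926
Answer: D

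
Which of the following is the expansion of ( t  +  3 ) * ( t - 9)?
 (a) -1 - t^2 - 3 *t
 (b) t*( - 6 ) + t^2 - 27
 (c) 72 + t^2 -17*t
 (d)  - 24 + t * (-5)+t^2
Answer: b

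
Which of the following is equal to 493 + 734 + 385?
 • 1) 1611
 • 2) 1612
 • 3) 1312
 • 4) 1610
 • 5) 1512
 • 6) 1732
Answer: 2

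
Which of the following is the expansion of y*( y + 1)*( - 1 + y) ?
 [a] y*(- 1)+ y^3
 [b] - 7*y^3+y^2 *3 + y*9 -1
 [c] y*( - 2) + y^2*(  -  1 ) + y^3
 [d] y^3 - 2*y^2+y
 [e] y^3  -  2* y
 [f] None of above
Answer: a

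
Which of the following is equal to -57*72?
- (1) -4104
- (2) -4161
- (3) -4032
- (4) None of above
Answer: 1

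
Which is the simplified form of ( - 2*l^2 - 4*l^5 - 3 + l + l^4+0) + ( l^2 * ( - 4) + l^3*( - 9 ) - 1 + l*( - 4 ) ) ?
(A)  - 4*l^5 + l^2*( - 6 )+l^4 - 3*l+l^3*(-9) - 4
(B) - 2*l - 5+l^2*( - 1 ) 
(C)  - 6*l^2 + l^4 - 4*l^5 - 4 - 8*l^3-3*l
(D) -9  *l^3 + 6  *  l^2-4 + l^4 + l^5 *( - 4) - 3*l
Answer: A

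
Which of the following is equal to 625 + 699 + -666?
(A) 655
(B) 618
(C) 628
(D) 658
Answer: D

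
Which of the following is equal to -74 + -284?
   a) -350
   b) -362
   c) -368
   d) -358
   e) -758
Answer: d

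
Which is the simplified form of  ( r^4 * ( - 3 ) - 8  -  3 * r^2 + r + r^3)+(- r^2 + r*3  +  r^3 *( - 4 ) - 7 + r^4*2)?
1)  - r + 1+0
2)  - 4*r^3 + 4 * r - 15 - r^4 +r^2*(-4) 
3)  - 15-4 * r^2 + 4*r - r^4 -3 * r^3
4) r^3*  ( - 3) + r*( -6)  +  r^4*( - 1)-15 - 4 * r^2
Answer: 3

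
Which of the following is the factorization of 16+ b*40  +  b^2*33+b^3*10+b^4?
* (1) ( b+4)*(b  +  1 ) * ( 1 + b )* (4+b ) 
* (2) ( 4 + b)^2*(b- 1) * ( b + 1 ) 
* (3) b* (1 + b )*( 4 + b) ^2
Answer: 1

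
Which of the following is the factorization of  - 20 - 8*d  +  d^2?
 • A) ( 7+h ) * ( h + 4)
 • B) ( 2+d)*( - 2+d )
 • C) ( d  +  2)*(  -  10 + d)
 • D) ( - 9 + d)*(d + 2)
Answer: C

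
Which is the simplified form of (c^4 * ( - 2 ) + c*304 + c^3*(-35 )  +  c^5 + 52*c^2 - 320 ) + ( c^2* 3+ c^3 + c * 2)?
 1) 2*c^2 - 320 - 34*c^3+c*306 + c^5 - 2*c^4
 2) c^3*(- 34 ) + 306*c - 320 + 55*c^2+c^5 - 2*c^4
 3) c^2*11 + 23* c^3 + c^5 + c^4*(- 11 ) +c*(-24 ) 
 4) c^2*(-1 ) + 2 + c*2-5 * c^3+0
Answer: 2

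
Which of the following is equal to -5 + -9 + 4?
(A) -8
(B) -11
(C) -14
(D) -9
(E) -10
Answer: E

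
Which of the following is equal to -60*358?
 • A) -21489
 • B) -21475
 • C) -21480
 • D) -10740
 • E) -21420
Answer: C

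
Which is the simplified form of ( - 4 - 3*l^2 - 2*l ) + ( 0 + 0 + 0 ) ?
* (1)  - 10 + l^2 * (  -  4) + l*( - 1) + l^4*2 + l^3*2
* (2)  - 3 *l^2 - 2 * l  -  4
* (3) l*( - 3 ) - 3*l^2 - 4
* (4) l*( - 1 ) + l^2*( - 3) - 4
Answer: 2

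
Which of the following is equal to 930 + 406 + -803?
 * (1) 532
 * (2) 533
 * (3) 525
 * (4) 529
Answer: 2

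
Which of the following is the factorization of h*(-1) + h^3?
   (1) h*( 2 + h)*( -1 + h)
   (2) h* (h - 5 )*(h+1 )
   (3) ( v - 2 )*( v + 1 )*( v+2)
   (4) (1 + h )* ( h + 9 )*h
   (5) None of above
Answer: 5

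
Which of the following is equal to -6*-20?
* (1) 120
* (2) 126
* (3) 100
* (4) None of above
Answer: 1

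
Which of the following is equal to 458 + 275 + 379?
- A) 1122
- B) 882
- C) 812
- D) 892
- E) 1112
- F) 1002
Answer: E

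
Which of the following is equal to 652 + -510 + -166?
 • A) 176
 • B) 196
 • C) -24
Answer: C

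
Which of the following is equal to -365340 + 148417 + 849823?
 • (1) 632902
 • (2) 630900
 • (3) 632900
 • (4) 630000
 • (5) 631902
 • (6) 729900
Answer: 3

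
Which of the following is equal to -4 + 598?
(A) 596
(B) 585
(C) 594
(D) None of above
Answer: C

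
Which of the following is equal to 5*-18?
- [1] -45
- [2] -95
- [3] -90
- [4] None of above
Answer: 3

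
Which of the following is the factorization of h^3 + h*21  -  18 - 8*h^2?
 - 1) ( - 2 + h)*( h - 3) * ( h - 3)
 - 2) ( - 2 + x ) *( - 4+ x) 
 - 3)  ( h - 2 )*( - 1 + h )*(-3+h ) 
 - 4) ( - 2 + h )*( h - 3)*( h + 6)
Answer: 1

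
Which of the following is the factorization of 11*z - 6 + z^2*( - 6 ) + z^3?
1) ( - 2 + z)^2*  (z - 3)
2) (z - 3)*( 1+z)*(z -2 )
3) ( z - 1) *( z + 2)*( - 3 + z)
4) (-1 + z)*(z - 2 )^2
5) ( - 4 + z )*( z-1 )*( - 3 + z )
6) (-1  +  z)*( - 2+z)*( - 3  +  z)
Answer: 6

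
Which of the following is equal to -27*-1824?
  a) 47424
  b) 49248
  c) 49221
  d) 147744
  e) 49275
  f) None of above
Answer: b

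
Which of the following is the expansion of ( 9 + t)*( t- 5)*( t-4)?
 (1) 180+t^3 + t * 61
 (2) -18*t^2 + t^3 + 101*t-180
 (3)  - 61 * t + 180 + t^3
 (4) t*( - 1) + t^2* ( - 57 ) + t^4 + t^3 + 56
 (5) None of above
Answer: 3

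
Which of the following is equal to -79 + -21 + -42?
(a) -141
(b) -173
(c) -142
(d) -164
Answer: c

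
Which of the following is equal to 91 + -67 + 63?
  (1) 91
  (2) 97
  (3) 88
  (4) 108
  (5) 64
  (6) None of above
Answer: 6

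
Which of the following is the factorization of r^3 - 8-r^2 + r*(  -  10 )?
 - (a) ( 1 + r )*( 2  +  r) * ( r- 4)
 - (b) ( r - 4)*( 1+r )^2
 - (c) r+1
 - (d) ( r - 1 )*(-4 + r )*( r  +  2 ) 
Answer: a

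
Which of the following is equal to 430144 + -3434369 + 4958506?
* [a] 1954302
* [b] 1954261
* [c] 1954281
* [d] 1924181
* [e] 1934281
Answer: c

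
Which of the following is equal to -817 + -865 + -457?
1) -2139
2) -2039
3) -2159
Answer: 1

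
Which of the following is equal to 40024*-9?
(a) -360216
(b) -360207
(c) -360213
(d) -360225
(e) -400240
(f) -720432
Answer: a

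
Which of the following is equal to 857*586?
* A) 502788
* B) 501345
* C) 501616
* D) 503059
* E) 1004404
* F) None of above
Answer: F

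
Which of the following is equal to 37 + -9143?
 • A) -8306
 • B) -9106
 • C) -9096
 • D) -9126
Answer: B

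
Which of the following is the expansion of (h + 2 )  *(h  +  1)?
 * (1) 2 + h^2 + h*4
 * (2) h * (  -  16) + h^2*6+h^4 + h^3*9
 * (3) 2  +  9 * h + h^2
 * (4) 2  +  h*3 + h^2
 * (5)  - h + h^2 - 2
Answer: 4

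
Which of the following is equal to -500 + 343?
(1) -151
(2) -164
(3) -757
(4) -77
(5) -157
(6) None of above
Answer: 5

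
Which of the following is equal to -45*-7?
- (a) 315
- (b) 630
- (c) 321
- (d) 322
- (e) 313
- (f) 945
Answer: a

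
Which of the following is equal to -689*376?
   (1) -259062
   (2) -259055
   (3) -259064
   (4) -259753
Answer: 3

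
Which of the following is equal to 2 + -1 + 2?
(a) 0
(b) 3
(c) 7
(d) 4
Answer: b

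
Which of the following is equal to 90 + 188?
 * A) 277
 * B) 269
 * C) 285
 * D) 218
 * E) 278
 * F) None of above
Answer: E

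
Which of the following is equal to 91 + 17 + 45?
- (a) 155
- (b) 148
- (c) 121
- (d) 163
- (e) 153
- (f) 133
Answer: e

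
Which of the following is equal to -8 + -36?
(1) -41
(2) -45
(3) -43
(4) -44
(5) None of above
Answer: 4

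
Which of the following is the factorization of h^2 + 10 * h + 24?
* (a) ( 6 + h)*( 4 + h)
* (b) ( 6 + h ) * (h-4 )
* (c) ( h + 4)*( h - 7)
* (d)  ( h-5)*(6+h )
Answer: a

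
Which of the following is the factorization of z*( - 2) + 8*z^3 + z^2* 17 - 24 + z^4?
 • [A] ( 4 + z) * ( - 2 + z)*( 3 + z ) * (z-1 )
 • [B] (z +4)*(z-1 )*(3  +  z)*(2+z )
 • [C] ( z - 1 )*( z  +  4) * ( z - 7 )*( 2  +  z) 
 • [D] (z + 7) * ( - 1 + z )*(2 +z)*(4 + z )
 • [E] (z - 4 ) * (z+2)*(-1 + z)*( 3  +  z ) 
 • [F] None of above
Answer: B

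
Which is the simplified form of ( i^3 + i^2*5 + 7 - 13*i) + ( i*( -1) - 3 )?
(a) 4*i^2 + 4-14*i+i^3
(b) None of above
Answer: b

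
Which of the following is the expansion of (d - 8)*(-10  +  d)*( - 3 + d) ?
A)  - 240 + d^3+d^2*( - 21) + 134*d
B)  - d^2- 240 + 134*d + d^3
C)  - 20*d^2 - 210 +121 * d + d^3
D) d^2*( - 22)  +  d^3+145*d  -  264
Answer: A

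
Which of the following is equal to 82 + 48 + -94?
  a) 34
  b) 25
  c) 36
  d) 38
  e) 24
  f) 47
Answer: c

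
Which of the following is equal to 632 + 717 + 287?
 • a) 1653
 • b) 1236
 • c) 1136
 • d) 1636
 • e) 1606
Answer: d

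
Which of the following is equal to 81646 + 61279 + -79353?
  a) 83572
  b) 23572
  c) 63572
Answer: c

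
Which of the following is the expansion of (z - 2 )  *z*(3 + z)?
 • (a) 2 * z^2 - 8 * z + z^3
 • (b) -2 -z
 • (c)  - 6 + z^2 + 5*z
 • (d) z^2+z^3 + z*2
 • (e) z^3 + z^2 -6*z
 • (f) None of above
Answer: e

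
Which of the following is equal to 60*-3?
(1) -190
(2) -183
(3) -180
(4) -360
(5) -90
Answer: 3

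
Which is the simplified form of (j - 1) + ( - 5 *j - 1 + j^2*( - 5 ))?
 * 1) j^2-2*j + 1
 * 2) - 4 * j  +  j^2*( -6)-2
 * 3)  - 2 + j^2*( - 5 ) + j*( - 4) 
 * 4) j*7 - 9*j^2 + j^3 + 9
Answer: 3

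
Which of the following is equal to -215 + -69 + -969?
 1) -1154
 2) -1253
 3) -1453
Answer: 2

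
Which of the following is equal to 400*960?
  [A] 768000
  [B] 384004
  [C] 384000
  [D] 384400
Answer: C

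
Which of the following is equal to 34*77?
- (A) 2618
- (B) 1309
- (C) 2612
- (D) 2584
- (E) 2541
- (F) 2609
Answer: A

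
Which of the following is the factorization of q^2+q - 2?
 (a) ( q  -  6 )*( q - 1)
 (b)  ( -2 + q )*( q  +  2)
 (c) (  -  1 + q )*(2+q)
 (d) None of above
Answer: c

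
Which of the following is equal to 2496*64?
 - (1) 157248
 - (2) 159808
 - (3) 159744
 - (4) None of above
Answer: 3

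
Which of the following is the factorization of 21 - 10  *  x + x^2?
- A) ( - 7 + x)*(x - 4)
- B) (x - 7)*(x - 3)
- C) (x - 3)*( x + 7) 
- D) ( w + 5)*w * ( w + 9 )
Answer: B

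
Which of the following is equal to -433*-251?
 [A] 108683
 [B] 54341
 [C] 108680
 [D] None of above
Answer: A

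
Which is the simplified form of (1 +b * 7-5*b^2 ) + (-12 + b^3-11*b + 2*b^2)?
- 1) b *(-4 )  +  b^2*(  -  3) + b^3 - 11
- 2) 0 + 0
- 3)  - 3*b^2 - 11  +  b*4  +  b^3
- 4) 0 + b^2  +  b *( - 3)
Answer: 1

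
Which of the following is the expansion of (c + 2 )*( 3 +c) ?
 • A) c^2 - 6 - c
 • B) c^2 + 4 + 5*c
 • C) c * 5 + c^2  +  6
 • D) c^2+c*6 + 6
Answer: C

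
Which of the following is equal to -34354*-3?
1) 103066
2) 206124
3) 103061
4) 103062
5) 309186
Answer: 4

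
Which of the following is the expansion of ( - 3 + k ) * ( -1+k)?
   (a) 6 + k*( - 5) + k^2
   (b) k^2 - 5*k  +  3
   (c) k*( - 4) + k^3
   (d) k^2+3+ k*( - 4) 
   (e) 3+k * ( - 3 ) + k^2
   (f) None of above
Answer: d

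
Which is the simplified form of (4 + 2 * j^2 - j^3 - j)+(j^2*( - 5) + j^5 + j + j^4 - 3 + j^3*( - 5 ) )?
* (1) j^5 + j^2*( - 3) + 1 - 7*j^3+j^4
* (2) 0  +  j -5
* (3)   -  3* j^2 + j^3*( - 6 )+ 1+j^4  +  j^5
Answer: 3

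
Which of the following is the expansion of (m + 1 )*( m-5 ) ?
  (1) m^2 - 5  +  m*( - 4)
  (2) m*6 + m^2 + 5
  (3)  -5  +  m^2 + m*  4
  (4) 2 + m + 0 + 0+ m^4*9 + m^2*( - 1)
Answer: 1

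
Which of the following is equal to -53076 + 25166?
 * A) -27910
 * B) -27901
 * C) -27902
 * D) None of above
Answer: A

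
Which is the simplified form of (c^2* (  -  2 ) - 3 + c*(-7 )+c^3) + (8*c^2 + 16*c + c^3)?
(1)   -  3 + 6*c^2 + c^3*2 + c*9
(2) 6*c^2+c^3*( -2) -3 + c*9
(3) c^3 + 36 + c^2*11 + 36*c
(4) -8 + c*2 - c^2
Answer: 1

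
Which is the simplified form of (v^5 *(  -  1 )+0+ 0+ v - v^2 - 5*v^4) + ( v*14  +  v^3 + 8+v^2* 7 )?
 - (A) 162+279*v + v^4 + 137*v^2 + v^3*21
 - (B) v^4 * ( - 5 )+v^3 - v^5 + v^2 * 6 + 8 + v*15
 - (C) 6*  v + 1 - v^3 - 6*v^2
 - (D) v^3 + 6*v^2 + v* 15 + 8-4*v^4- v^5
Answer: B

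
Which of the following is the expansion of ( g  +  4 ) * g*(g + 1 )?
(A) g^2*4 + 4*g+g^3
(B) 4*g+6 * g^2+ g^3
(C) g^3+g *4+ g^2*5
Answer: C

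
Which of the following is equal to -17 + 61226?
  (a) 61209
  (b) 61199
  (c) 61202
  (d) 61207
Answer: a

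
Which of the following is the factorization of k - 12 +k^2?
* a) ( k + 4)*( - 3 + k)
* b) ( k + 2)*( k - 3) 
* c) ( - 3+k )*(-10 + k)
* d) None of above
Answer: a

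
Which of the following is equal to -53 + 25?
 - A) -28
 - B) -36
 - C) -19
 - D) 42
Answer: A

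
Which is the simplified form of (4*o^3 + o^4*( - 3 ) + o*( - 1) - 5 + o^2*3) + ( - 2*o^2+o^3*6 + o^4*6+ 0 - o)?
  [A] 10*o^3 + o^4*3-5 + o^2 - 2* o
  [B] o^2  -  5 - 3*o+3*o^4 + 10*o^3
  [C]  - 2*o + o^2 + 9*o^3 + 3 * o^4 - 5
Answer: A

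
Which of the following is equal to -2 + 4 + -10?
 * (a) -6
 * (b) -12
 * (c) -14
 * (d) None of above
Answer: d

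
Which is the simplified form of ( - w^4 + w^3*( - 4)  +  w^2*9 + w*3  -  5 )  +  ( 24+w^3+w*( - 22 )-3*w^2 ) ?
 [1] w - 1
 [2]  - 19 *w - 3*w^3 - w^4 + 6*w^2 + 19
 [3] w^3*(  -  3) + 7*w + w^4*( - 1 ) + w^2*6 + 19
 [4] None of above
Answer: 2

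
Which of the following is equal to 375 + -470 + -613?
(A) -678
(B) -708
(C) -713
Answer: B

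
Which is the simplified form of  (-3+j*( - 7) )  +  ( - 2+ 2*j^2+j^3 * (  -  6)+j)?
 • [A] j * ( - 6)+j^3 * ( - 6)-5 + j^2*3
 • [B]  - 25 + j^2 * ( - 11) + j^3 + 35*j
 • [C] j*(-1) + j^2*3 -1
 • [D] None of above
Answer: D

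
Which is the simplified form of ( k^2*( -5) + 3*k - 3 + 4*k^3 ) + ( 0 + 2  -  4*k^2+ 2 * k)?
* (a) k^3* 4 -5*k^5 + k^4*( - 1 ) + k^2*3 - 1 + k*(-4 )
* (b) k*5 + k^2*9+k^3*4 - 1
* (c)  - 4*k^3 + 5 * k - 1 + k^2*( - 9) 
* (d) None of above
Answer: d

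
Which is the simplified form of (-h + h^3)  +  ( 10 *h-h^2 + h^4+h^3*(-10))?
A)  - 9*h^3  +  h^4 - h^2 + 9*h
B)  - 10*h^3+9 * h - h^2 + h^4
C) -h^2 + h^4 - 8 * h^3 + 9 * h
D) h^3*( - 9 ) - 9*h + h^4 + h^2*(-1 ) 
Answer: A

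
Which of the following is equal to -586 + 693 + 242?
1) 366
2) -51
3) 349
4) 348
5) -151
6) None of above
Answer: 3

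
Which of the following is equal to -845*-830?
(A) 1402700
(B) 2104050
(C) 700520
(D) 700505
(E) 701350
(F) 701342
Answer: E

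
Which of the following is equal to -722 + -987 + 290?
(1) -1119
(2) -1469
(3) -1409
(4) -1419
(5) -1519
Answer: 4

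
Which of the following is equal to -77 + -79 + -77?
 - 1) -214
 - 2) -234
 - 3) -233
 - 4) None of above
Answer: 3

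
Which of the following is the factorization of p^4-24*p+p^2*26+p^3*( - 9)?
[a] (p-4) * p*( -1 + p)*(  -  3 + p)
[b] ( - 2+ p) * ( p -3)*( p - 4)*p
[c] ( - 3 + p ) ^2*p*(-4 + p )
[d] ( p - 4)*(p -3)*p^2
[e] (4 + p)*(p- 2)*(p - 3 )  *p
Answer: b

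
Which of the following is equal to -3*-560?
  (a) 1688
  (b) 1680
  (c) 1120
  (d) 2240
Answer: b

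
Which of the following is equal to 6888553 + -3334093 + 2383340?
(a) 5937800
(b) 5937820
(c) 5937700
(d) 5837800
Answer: a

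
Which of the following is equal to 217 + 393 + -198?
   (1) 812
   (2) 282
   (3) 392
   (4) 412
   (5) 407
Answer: 4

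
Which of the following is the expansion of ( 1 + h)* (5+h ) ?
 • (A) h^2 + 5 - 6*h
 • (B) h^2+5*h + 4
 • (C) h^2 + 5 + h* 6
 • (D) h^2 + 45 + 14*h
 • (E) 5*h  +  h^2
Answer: C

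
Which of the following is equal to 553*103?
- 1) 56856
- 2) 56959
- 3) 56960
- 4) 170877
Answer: 2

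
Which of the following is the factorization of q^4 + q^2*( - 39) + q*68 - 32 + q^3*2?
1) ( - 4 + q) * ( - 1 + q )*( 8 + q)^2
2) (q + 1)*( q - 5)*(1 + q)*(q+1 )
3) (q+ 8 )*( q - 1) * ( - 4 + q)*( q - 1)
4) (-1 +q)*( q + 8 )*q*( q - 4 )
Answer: 3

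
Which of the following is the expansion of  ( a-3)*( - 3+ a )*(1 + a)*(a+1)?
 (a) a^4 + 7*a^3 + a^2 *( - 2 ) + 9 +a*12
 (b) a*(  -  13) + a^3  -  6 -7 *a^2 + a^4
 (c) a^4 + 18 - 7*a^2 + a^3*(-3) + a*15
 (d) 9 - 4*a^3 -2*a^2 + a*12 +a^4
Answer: d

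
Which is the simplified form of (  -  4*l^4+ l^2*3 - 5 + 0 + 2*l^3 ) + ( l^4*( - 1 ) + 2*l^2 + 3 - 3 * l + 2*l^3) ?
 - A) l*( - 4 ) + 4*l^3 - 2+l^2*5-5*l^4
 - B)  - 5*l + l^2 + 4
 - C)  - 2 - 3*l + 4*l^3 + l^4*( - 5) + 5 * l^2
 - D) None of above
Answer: C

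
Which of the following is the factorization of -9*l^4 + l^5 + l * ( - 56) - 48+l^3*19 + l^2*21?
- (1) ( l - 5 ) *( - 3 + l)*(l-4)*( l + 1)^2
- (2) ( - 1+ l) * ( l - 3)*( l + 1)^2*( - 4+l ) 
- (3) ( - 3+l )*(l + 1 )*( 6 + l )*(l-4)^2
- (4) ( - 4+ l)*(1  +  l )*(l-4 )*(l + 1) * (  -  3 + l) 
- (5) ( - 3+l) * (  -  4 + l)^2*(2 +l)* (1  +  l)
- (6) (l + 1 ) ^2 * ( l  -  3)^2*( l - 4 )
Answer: 4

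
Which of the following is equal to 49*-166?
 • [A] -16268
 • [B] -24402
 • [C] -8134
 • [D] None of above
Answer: C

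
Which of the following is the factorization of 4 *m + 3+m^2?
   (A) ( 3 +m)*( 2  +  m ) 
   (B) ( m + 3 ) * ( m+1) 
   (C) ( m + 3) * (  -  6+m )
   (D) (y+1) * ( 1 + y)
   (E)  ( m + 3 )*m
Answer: B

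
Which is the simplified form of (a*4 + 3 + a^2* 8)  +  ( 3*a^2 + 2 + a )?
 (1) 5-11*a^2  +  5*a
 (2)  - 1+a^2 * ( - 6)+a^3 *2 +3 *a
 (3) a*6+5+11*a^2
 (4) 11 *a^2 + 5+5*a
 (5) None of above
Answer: 4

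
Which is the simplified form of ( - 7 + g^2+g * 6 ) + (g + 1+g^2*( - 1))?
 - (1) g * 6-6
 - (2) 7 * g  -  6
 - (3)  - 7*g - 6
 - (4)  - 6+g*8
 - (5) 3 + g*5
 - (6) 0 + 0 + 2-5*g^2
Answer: 2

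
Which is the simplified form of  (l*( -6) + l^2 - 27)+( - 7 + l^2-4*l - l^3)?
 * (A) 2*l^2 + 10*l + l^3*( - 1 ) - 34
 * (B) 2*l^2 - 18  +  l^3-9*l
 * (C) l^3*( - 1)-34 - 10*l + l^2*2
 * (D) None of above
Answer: C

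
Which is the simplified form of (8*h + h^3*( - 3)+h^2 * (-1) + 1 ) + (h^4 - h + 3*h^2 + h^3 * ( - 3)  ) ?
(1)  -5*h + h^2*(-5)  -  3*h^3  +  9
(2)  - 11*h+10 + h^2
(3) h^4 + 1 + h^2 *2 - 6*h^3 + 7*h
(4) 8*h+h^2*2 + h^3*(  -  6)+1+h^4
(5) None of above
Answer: 3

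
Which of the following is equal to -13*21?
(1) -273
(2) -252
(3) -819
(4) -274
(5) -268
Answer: 1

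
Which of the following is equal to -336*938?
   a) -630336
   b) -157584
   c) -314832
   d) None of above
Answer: d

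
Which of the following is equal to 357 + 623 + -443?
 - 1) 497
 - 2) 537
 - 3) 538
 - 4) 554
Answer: 2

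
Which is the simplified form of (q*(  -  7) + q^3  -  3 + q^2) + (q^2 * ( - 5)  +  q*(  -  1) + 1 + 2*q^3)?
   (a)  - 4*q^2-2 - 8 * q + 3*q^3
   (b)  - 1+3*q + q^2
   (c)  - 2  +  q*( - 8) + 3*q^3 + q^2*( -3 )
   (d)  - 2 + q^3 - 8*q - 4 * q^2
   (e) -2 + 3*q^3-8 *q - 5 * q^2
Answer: a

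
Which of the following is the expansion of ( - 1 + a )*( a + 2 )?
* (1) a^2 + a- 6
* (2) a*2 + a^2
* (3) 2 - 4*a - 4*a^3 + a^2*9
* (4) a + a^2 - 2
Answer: 4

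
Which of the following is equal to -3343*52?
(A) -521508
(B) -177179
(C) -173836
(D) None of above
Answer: C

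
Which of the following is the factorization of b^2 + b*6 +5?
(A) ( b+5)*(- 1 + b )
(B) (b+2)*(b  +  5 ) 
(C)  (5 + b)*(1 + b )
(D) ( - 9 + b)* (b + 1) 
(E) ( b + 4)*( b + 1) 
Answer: C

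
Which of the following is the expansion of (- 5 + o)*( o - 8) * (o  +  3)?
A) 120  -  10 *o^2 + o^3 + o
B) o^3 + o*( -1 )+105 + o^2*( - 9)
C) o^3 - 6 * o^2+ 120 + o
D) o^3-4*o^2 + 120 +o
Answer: A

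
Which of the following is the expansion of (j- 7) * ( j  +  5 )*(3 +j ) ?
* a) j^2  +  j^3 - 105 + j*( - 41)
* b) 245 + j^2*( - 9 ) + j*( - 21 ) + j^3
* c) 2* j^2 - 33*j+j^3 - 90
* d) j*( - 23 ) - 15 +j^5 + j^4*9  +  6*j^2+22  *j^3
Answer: a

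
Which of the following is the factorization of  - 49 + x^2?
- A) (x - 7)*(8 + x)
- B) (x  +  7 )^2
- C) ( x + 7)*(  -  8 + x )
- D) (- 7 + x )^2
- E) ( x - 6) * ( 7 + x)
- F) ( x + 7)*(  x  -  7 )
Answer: F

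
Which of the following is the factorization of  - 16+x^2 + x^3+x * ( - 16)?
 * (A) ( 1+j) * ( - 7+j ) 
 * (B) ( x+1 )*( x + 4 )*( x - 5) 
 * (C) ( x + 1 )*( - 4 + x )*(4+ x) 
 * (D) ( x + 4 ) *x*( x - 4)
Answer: C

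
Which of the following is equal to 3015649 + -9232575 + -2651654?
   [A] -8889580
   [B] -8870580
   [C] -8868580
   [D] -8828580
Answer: C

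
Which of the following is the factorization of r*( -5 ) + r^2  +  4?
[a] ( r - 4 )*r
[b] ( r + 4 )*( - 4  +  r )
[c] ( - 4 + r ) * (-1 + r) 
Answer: c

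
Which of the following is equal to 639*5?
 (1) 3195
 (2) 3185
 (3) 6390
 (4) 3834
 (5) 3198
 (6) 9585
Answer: 1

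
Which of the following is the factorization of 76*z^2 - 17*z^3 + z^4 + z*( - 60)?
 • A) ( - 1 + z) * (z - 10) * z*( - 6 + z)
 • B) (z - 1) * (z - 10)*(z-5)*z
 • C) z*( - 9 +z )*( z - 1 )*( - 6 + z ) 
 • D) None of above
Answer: A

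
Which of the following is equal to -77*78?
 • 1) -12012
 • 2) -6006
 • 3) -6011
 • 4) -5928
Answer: 2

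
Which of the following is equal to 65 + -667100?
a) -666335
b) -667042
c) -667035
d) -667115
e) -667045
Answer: c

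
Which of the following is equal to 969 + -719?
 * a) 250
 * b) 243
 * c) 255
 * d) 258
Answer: a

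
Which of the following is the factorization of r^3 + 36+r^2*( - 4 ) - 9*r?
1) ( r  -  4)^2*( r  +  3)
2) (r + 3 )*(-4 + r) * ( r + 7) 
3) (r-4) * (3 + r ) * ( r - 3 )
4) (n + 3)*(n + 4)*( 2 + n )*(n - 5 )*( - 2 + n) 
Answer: 3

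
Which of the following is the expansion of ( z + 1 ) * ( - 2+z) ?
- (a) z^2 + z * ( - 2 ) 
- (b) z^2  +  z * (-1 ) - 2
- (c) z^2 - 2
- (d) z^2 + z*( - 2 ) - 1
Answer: b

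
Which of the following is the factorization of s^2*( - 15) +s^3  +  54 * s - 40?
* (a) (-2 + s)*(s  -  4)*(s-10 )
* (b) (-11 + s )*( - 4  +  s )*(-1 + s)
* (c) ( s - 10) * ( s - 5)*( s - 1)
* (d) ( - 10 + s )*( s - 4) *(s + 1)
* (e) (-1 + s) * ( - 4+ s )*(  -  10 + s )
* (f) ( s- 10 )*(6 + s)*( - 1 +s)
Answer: e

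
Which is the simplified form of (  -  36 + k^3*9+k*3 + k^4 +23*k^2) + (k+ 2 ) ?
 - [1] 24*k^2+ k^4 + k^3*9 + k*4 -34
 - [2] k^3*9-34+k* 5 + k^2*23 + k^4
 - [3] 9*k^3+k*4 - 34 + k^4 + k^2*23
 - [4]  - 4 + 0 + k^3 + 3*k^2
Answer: 3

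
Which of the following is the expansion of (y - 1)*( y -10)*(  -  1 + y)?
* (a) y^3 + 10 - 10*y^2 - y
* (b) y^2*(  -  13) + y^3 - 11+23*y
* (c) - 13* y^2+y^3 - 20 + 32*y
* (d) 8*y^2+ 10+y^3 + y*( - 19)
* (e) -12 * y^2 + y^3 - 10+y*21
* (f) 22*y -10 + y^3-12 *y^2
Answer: e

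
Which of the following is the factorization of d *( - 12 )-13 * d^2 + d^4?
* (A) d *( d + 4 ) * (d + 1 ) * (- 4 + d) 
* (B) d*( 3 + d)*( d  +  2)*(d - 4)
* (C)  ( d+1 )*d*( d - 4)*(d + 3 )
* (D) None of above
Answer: C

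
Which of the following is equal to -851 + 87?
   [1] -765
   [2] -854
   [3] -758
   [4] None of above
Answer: 4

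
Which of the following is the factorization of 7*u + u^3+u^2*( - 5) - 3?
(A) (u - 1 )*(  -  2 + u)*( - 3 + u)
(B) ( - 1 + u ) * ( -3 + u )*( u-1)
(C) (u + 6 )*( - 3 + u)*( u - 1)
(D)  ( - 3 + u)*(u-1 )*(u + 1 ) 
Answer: B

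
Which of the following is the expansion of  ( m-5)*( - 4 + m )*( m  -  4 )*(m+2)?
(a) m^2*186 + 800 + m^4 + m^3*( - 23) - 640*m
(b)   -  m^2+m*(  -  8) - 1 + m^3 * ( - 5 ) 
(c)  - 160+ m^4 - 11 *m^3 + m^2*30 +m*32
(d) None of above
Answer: c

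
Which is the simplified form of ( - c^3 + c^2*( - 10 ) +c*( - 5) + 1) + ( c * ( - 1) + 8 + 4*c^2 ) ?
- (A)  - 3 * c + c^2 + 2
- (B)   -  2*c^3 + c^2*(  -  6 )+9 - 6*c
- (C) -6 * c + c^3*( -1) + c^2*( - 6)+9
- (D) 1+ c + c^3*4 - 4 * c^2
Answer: C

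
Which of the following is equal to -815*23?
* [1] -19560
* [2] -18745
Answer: 2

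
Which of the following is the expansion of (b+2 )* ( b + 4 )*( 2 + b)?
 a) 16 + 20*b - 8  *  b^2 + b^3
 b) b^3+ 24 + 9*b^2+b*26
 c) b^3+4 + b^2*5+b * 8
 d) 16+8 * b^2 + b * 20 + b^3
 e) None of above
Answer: d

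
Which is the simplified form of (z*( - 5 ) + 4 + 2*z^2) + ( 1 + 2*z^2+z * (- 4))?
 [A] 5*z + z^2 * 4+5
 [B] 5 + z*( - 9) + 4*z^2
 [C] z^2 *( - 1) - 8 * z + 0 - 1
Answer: B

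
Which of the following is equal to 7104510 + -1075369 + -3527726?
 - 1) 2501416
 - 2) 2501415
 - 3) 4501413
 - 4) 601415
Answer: 2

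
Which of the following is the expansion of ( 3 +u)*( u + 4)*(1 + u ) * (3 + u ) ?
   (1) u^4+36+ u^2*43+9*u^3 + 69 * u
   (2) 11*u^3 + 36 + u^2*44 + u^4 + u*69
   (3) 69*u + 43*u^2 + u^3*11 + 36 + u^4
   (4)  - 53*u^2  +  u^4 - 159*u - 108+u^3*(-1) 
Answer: 3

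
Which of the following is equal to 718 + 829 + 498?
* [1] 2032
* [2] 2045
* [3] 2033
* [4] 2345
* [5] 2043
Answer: 2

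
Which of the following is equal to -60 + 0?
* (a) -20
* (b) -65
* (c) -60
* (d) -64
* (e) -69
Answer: c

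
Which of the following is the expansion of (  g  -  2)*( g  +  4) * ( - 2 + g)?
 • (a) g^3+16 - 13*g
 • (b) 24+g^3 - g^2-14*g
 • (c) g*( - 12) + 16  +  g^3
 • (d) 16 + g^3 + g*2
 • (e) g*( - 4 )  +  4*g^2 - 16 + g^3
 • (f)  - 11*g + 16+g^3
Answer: c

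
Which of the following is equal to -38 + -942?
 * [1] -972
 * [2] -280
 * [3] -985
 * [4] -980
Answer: 4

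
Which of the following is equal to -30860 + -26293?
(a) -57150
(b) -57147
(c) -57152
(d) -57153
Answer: d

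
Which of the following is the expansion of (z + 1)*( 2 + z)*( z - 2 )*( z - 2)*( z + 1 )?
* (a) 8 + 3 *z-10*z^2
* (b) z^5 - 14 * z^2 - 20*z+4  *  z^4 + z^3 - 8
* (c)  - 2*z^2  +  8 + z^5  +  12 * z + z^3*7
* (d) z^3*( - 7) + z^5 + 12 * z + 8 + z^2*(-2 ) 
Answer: d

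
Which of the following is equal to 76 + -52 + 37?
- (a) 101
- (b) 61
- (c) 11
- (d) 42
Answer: b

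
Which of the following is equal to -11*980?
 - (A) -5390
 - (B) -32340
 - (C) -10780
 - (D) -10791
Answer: C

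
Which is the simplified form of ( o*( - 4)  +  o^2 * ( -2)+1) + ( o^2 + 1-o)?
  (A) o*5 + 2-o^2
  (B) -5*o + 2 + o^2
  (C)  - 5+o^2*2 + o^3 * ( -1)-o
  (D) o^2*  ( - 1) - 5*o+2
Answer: D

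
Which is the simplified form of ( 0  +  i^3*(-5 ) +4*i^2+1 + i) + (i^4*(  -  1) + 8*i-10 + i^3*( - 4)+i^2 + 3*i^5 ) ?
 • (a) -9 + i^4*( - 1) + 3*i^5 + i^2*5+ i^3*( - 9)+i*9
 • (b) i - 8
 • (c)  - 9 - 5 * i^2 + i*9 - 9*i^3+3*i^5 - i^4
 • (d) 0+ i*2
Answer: a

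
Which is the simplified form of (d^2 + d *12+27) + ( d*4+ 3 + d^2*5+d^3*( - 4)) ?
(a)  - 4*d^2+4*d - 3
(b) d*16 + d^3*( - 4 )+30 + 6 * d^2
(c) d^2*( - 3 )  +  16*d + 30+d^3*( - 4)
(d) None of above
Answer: b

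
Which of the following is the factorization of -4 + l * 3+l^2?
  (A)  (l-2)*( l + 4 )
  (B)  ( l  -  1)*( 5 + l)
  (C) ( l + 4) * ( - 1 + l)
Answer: C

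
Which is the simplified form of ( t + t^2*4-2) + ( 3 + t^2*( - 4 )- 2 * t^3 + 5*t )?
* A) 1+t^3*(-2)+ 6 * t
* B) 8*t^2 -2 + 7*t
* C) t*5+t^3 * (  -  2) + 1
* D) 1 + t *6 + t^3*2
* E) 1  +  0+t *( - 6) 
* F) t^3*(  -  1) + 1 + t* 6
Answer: A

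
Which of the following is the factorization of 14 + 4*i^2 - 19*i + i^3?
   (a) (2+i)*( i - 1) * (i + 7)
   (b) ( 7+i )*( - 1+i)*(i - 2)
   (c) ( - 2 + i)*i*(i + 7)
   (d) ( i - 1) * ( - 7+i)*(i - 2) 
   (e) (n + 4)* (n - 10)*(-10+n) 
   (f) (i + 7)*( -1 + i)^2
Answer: b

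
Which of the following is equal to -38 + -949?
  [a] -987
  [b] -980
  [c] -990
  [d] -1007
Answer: a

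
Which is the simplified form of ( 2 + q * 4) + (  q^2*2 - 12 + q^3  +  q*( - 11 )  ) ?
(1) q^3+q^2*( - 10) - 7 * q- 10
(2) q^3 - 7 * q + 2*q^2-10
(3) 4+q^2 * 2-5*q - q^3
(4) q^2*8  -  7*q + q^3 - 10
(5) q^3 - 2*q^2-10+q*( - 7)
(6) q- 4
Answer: 2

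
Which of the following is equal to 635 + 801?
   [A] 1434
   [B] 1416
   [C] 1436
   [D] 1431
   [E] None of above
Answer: C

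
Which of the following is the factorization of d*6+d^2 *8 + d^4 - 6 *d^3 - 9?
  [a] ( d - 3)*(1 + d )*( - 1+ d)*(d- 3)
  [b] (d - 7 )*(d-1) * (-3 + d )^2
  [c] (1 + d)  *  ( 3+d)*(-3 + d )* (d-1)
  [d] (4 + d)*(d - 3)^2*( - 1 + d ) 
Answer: a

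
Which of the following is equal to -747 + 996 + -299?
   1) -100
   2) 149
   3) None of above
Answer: 3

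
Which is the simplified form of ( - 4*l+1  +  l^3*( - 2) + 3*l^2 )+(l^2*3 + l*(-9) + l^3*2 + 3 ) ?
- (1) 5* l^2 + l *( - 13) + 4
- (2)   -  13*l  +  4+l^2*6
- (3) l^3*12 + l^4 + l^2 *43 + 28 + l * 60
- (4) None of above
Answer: 2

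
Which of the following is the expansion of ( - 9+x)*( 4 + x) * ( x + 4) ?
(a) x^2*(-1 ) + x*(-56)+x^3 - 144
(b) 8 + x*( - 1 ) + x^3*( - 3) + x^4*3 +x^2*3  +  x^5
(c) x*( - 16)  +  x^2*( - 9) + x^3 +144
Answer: a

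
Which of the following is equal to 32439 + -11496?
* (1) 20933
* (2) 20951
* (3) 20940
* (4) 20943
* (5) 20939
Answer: 4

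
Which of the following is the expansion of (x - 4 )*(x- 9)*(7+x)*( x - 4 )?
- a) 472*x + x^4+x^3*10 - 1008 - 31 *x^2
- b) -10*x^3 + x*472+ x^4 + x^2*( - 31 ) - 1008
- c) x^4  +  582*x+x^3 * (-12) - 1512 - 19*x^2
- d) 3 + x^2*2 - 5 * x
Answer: b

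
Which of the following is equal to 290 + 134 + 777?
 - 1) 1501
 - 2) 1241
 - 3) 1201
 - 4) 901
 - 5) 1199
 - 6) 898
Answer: 3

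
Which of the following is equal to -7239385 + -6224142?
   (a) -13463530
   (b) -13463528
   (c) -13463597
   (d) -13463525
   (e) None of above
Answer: e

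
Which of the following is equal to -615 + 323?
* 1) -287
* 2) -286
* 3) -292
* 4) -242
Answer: 3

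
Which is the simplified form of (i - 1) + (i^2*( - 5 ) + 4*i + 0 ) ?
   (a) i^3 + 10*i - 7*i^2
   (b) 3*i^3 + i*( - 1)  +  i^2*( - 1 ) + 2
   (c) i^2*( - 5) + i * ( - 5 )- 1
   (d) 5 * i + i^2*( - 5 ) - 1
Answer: d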